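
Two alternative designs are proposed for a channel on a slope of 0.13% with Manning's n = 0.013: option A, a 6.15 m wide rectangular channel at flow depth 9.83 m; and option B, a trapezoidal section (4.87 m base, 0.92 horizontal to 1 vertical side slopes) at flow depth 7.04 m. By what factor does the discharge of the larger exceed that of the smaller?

1.67

Channel A: Flow area A = b·y = 6.15 × 9.83 = 60.45 m². Wetted perimeter P = b + 2y = 6.15 + 2×9.83 = 25.81 m. Hydraulic radius R = A/P = 60.45/25.81 = 2.342 m. Q_A = (1/0.013)·60.45·2.342^(2/3)·√0.0013 = 295.7 m³/s.
Channel B: With bottom width b = 4.87 m and side slope z = 0.92: A = (b + zy)y = (4.87 + 0.92×7.04)×7.04 = 79.88 m²; P = b + 2y√(1+z²) = 4.87 + 2×7.04×1.359 = 24 m. Hydraulic radius R = A/P = 79.88/24 = 3.328 m. Q_B = (1/0.013)·79.88·3.328^(2/3)·√0.0013 = 493.9 m³/s.
The larger discharge is 493.9 m³/s and the smaller is 295.7 m³/s; the ratio is 1.67.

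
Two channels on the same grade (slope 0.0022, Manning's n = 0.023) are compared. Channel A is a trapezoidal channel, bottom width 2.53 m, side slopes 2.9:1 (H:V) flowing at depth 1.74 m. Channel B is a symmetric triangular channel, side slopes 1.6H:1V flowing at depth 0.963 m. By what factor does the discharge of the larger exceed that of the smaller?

16.1

Channel A: With bottom width b = 2.53 m and side slope z = 2.9: A = (b + zy)y = (2.53 + 2.9×1.74)×1.74 = 13.18 m²; P = b + 2y√(1+z²) = 2.53 + 2×1.74×3.068 = 13.21 m. Hydraulic radius R = A/P = 13.18/13.21 = 0.9983 m. Q_A = (1/0.023)·13.18·0.9983^(2/3)·√0.0022 = 26.85 m³/s.
Channel B: For a triangular section with side slope z = 1.6: A = zy² = 1.6×0.963² = 1.484 m²; P = 2y√(1+z²) = 2×0.963×1.887 = 3.634 m. Hydraulic radius R = A/P = 1.484/3.634 = 0.4083 m. Q_B = (1/0.023)·1.484·0.4083^(2/3)·√0.0022 = 1.665 m³/s.
The larger discharge is 26.85 m³/s and the smaller is 1.665 m³/s; the ratio is 16.1.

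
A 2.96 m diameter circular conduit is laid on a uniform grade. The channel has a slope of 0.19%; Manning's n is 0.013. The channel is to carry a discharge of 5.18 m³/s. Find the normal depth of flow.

Manning's equation rearranged: A R^(2/3) = nQ / (1·√S) = 0.013 × 5.18 / (√0.0019) = 1.545.
Trying y = 0.831 m: A R^(2/3) = 0.969 — short.
Trying y = 1.15 m: A R^(2/3) = 1.798 — over.
Trying y = 1.06 m: A R^(2/3) = 1.545 — matches.

y_n = 1.06 m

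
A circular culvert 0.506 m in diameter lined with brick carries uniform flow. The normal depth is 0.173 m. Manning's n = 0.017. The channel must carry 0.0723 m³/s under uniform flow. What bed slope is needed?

For a circular section of diameter D = 0.506 m at depth y = 0.173 m, the central angle is θ = 2 arccos(1 − 2y/D) = 2.498 rad. Then A = (D²/8)(θ − sin θ) = 0.06075 m² and P = Dθ/2 = 0.632 m.
Hydraulic radius R = A/P = 0.06075/0.632 = 0.09612 m.
From Manning's equation, S = [nQ / (1 A R^(2/3))]² = [0.017 × 0.0723 / (1 × 0.06075 × 0.09612^(2/3))]² = 0.0093.

S = 0.0093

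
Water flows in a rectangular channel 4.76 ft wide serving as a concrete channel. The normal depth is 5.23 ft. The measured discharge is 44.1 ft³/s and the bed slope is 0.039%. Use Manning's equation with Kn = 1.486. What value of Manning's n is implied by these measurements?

n = 0.023

Flow area A = b·y = 4.76 × 5.23 = 24.89 ft². Wetted perimeter P = b + 2y = 4.76 + 2×5.23 = 15.22 ft.
Hydraulic radius R = A/P = 24.89/15.22 = 1.636 ft.
Rearranging Manning's equation: n = (1.486/Q) A R^(2/3) S^(1/2) = (1.486/44.1) × 24.89 × 1.636^(2/3) × √0.00039 = 0.023.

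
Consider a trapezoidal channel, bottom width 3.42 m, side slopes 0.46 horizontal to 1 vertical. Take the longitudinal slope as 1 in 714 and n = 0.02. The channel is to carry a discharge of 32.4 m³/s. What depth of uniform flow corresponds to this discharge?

Manning's equation rearranged: A R^(2/3) = nQ / (1·√S) = 0.02 × 32.4 / (√0.001401) = 17.32.
At y = 3.59 m: A R^(2/3) = 24.99 — too large.
At y = 1.97 m: A R^(2/3) = 9.075 — too small.
At y = 2.9 m: A R^(2/3) = 17.3 — close enough.

y_n = 2.9 m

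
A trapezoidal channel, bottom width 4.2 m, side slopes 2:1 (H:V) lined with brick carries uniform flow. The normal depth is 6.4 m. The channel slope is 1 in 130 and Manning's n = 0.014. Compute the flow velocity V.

V = 13.9 m/s

With bottom width b = 4.2 m and side slope z = 2: A = (b + zy)y = (4.2 + 2×6.4)×6.4 = 108.8 m²; P = b + 2y√(1+z²) = 4.2 + 2×6.4×2.236 = 32.82 m.
Hydraulic radius R = A/P = 108.8/32.82 = 3.315 m.
From Manning's equation, V = (1/n) R^(2/3) S^(1/2) = (1/0.014) × 3.315^(2/3) × 0.007692^(1/2) = 13.9 m/s.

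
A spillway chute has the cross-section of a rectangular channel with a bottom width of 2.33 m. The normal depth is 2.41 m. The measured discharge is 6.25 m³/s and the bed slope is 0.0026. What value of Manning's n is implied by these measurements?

Flow area A = b·y = 2.33 × 2.41 = 5.615 m². Wetted perimeter P = b + 2y = 2.33 + 2×2.41 = 7.15 m.
Hydraulic radius R = A/P = 5.615/7.15 = 0.7854 m.
Rearranging Manning's equation: n = (1/Q) A R^(2/3) S^(1/2) = (1/6.25) × 5.615 × 0.7854^(2/3) × √0.0026 = 0.039.

n = 0.039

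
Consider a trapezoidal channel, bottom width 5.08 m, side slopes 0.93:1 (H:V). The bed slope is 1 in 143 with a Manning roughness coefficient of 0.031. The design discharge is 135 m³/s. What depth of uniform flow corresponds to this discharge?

Manning's equation rearranged: A R^(2/3) = nQ / (1·√S) = 0.031 × 135 / (√0.006993) = 50.05.
Try y = 4.15 m: A R^(2/3) = 63.89 — high.
Try y = 3.65 m: A R^(2/3) = 50 — matches.

y_n = 3.65 m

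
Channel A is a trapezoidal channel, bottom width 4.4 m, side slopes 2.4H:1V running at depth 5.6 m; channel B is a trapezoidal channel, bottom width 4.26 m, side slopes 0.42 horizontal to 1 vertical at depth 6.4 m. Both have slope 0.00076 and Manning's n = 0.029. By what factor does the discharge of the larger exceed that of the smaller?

2.56

Channel A: With bottom width b = 4.4 m and side slope z = 2.4: A = (b + zy)y = (4.4 + 2.4×5.6)×5.6 = 99.9 m²; P = b + 2y√(1+z²) = 4.4 + 2×5.6×2.6 = 33.52 m. Hydraulic radius R = A/P = 99.9/33.52 = 2.98 m. Q_A = (1/0.029)·99.9·2.98^(2/3)·√0.00076 = 196.7 m³/s.
Channel B: With bottom width b = 4.26 m and side slope z = 0.42: A = (b + zy)y = (4.26 + 0.42×6.4)×6.4 = 44.47 m²; P = b + 2y√(1+z²) = 4.26 + 2×6.4×1.085 = 18.14 m. Hydraulic radius R = A/P = 44.47/18.14 = 2.451 m. Q_B = (1/0.029)·44.47·2.451^(2/3)·√0.00076 = 76.84 m³/s.
The larger discharge is 196.7 m³/s and the smaller is 76.84 m³/s; the ratio is 2.56.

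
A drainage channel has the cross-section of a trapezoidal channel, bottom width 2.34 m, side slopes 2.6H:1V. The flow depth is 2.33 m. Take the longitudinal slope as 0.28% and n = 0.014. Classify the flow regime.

supercritical

With bottom width b = 2.34 m and side slope z = 2.6: A = (b + zy)y = (2.34 + 2.6×2.33)×2.33 = 19.57 m²; P = b + 2y√(1+z²) = 2.34 + 2×2.33×2.786 = 15.32 m.
Hydraulic radius R = A/P = 19.57/15.32 = 1.277 m.
V = (1/n) R^(2/3) √S = (1/0.014) × 1.277^(2/3) × √0.0028 = 4.449 m/s. Hydraulic depth D_h = A/T = 19.57/14.46 = 1.354 m.
Froude number Fr = V/√(g·D_h) = 4.449/√(9.81×1.354) = 1.22, which is greater than 1, so the flow is supercritical.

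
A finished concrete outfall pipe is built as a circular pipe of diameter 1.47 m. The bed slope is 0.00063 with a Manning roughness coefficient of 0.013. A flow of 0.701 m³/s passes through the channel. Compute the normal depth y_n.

y_n = 0.662 m

Manning's equation rearranged: A R^(2/3) = nQ / (1·√S) = 0.013 × 0.701 / (√0.00063) = 0.3631.
At y = 0.719 m: A R^(2/3) = 0.4193 — high.
At y = 0.51 m: A R^(2/3) = 0.2252 — low.
At y = 0.662 m: A R^(2/3) = 0.3632 — close enough.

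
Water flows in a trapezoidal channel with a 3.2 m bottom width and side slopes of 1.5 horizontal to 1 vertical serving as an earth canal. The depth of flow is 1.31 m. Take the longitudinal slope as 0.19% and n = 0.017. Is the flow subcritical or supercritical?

With bottom width b = 3.2 m and side slope z = 1.5: A = (b + zy)y = (3.2 + 1.5×1.31)×1.31 = 6.766 m²; P = b + 2y√(1+z²) = 3.2 + 2×1.31×1.803 = 7.923 m.
Hydraulic radius R = A/P = 6.766/7.923 = 0.854 m.
V = (1/n) R^(2/3) √S = (1/0.017) × 0.854^(2/3) × √0.0019 = 2.308 m/s. Hydraulic depth D_h = A/T = 6.766/7.13 = 0.949 m.
Froude number Fr = V/√(g·D_h) = 2.308/√(9.81×0.949) = 0.756, which is less than 1, so the flow is subcritical.

subcritical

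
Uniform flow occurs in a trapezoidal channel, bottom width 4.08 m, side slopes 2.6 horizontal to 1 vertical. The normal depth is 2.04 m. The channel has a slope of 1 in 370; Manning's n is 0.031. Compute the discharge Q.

Q = 37 m³/s

With bottom width b = 4.08 m and side slope z = 2.6: A = (b + zy)y = (4.08 + 2.6×2.04)×2.04 = 19.14 m²; P = b + 2y√(1+z²) = 4.08 + 2×2.04×2.786 = 15.45 m.
Hydraulic radius R = A/P = 19.14/15.45 = 1.239 m.
Manning's equation: Q = (1/n) A R^(2/3) S^(1/2) = (1/0.031) × 19.14 × 1.239^(2/3) × 0.002703^(1/2) = 37 m³/s.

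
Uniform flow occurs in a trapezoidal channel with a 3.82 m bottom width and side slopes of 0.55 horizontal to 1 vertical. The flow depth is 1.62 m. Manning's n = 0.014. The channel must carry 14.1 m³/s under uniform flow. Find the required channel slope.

With bottom width b = 3.82 m and side slope z = 0.55: A = (b + zy)y = (3.82 + 0.55×1.62)×1.62 = 7.632 m²; P = b + 2y√(1+z²) = 3.82 + 2×1.62×1.141 = 7.518 m.
Hydraulic radius R = A/P = 7.632/7.518 = 1.015 m.
From Manning's equation, S = [nQ / (1 A R^(2/3))]² = [0.014 × 14.1 / (1 × 7.632 × 1.015^(2/3))]² = 0.000656.

S = 0.000656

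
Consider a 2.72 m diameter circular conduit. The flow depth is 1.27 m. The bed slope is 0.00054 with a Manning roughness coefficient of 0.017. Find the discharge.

Q = 2.73 m³/s

For a circular section of diameter D = 2.72 m at depth y = 1.27 m, the central angle is θ = 2 arccos(1 − 2y/D) = 3.009 rad. Then A = (D²/8)(θ − sin θ) = 2.661 m² and P = Dθ/2 = 4.092 m.
Hydraulic radius R = A/P = 2.661/4.092 = 0.6502 m.
Manning's equation: Q = (1/n) A R^(2/3) S^(1/2) = (1/0.017) × 2.661 × 0.6502^(2/3) × 0.00054^(1/2) = 2.73 m³/s.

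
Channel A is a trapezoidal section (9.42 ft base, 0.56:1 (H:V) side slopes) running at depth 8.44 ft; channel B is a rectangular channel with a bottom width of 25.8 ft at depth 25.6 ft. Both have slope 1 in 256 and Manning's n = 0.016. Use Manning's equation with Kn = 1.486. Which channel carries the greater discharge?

Channel A: With bottom width b = 9.42 ft and side slope z = 0.56: A = (b + zy)y = (9.42 + 0.56×8.44)×8.44 = 119.4 ft²; P = b + 2y√(1+z²) = 9.42 + 2×8.44×1.146 = 28.77 ft. Hydraulic radius R = A/P = 119.4/28.77 = 4.15 ft. Q_A = (1.486/0.016)·119.4·4.15^(2/3)·√0.003906 = 1790 ft³/s.
Channel B: Flow area A = b·y = 25.8 × 25.6 = 660.5 ft². Wetted perimeter P = b + 2y = 25.8 + 2×25.6 = 77 ft. Hydraulic radius R = A/P = 660.5/77 = 8.578 ft. Q_B = (1.486/0.016)·660.5·8.578^(2/3)·√0.003906 = 16070 ft³/s.
Q_A = 1790 ft³/s vs Q_B = 16070 ft³/s, so channel B carries more.

channel B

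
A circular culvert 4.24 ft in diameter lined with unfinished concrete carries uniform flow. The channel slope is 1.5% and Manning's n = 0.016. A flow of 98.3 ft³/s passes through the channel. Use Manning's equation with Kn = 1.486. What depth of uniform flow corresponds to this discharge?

y_n = 2.34 ft

Manning's equation rearranged: A R^(2/3) = nQ / (1.486·√S) = 0.016 × 98.3 / (1.486 × √0.015) = 8.642.
Try y = 1.85 ft: A R^(2/3) = 5.788 — short.
Try y = 2.34 ft: A R^(2/3) = 8.645 — close enough.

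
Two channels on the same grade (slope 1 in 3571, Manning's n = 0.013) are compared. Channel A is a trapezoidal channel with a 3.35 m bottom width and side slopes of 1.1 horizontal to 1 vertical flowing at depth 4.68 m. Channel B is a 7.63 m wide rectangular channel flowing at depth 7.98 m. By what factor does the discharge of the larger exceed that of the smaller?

Channel A: With bottom width b = 3.35 m and side slope z = 1.1: A = (b + zy)y = (3.35 + 1.1×4.68)×4.68 = 39.77 m²; P = b + 2y√(1+z²) = 3.35 + 2×4.68×1.487 = 17.26 m. Hydraulic radius R = A/P = 39.77/17.26 = 2.304 m. Q_A = (1/0.013)·39.77·2.304^(2/3)·√0.00028 = 89.3 m³/s.
Channel B: Flow area A = b·y = 7.63 × 7.98 = 60.89 m². Wetted perimeter P = b + 2y = 7.63 + 2×7.98 = 23.59 m. Hydraulic radius R = A/P = 60.89/23.59 = 2.581 m. Q_B = (1/0.013)·60.89·2.581^(2/3)·√0.00028 = 147.5 m³/s.
The larger discharge is 147.5 m³/s and the smaller is 89.3 m³/s; the ratio is 1.65.

1.65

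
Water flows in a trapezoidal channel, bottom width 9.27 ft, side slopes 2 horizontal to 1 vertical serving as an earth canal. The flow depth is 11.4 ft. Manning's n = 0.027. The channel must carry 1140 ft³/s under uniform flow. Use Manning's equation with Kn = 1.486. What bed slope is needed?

With bottom width b = 9.27 ft and side slope z = 2: A = (b + zy)y = (9.27 + 2×11.4)×11.4 = 365.6 ft²; P = b + 2y√(1+z²) = 9.27 + 2×11.4×2.236 = 60.25 ft.
Hydraulic radius R = A/P = 365.6/60.25 = 6.068 ft.
From Manning's equation, S = [nQ / (1.486 A R^(2/3))]² = [0.027 × 1140 / (1.486 × 365.6 × 6.068^(2/3))]² = 0.00029.

S = 0.00029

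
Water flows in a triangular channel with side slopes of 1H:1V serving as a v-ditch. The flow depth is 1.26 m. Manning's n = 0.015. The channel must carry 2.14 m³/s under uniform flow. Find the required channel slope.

For a triangular section with side slope z = 1: A = zy² = 1×1.26² = 1.588 m²; P = 2y√(1+z²) = 2×1.26×1.414 = 3.564 m.
Hydraulic radius R = A/P = 1.588/3.564 = 0.4455 m.
From Manning's equation, S = [nQ / (1 A R^(2/3))]² = [0.015 × 2.14 / (1 × 1.588 × 0.4455^(2/3))]² = 0.0012.

S = 0.0012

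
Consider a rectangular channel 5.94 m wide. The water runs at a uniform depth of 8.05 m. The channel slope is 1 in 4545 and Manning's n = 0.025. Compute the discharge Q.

Q = 47.5 m³/s

Flow area A = b·y = 5.94 × 8.05 = 47.82 m². Wetted perimeter P = b + 2y = 5.94 + 2×8.05 = 22.04 m.
Hydraulic radius R = A/P = 47.82/22.04 = 2.17 m.
Manning's equation: Q = (1/n) A R^(2/3) S^(1/2) = (1/0.025) × 47.82 × 2.17^(2/3) × 0.00022^(1/2) = 47.5 m³/s.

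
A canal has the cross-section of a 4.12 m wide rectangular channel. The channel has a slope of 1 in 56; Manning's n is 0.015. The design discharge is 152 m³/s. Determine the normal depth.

y_n = 3.49 m

Manning's equation rearranged: A R^(2/3) = nQ / (1·√S) = 0.015 × 152 / (√0.01786) = 17.06.
Try y = 3.93 m: A R^(2/3) = 19.79 — over.
Try y = 3.07 m: A R^(2/3) = 14.54 — short.
Try y = 3.49 m: A R^(2/3) = 17.09 — ≈ 17.06.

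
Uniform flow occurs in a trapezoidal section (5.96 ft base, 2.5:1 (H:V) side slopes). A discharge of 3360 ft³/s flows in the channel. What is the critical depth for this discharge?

y_c = 9.12 ft

At critical depth, Q² T / (g A³) = 1, i.e. A³/T = Q²/g = 3360²/32.2 = 350600.
At y = 10.1 ft: A³/T = 554800 — too large.
At y = 6.62 ft: A³/T = 84720 — too small.
At y = 9.12 ft: A³/T = 350000 — close enough.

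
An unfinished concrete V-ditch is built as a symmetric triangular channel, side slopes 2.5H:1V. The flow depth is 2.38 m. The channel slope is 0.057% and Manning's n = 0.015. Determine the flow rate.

Q = 24.1 m³/s

For a triangular section with side slope z = 2.5: A = zy² = 2.5×2.38² = 14.16 m²; P = 2y√(1+z²) = 2×2.38×2.693 = 12.82 m.
Hydraulic radius R = A/P = 14.16/12.82 = 1.105 m.
Manning's equation: Q = (1/n) A R^(2/3) S^(1/2) = (1/0.015) × 14.16 × 1.105^(2/3) × 0.00057^(1/2) = 24.1 m³/s.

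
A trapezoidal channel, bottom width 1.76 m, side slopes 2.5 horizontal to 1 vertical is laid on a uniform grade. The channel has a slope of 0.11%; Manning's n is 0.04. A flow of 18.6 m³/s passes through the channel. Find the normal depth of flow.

y_n = 2.43 m

Manning's equation rearranged: A R^(2/3) = nQ / (1·√S) = 0.04 × 18.6 / (√0.0011) = 22.43.
Trying y = 2.89 m: A R^(2/3) = 34.01 — over.
Trying y = 1.85 m: A R^(2/3) = 11.87 — short.
Trying y = 2.43 m: A R^(2/3) = 22.47 — matches.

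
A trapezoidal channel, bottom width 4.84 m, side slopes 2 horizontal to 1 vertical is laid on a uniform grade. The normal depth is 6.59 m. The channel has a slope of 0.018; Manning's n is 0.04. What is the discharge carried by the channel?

With bottom width b = 4.84 m and side slope z = 2: A = (b + zy)y = (4.84 + 2×6.59)×6.59 = 118.8 m²; P = b + 2y√(1+z²) = 4.84 + 2×6.59×2.236 = 34.31 m.
Hydraulic radius R = A/P = 118.8/34.31 = 3.461 m.
Manning's equation: Q = (1/n) A R^(2/3) S^(1/2) = (1/0.04) × 118.8 × 3.461^(2/3) × 0.018^(1/2) = 911 m³/s.

Q = 911 m³/s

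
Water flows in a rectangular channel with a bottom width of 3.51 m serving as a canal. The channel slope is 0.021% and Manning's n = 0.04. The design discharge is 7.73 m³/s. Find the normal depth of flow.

y_n = 5.09 m

Manning's equation rearranged: A R^(2/3) = nQ / (1·√S) = 0.04 × 7.73 / (√0.00021) = 21.34.
At y = 5.58 m: A R^(2/3) = 23.75 — over.
At y = 4.31 m: A R^(2/3) = 17.53 — short.
At y = 5.09 m: A R^(2/3) = 21.34 — matches.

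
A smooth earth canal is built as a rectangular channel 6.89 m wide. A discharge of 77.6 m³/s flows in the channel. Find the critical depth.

y_c = 2.35 m

For a rectangular channel, critical depth y_c = (q²/g)^(1/3) where q = Q/b = 77.6/6.89 = 11.26 m²/s.
So y_c = (11.26²/9.81)^(1/3) = 2.35 m.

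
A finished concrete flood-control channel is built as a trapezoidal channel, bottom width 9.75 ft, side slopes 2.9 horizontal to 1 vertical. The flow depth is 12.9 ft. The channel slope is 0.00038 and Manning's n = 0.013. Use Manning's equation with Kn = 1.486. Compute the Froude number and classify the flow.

subcritical

With bottom width b = 9.75 ft and side slope z = 2.9: A = (b + zy)y = (9.75 + 2.9×12.9)×12.9 = 608.4 ft²; P = b + 2y√(1+z²) = 9.75 + 2×12.9×3.068 = 88.89 ft.
Hydraulic radius R = A/P = 608.4/88.89 = 6.844 ft.
V = (1.486/n) R^(2/3) √S = (1.486/0.013) × 6.844^(2/3) × √0.00038 = 8.032 ft/s. Hydraulic depth D_h = A/T = 608.4/84.57 = 7.194 ft.
Froude number Fr = V/√(g·D_h) = 8.032/√(32.2×7.194) = 0.528, which is less than 1, so the flow is subcritical.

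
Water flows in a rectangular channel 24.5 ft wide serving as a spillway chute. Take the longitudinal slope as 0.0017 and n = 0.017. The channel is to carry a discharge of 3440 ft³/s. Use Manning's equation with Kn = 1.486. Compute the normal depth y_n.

y_n = 11.8 ft

Manning's equation rearranged: A R^(2/3) = nQ / (1.486·√S) = 0.017 × 3440 / (1.486 × √0.0017) = 954.5.
At y = 15 ft: A R^(2/3) = 1312 — high.
At y = 8.12 ft: A R^(2/3) = 572.6 — low.
At y = 11.8 ft: A R^(2/3) = 955.7 — close enough.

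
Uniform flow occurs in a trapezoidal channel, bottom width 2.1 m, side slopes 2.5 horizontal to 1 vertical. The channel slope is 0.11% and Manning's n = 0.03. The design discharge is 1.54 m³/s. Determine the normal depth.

Manning's equation rearranged: A R^(2/3) = nQ / (1·√S) = 0.03 × 1.54 / (√0.0011) = 1.393.
Try y = 0.779 m: A R^(2/3) = 1.989 — over.
Try y = 0.533 m: A R^(2/3) = 0.9397 — short.
Try y = 0.652 m: A R^(2/3) = 1.393 — matches.

y_n = 0.652 m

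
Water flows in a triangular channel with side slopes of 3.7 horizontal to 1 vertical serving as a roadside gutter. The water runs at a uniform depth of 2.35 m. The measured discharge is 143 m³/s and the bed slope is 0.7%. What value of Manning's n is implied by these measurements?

n = 0.013

For a triangular section with side slope z = 3.7: A = zy² = 3.7×2.35² = 20.43 m²; P = 2y√(1+z²) = 2×2.35×3.833 = 18.01 m.
Hydraulic radius R = A/P = 20.43/18.01 = 1.134 m.
Rearranging Manning's equation: n = (1/Q) A R^(2/3) S^(1/2) = (1/143) × 20.43 × 1.134^(2/3) × √0.007 = 0.013.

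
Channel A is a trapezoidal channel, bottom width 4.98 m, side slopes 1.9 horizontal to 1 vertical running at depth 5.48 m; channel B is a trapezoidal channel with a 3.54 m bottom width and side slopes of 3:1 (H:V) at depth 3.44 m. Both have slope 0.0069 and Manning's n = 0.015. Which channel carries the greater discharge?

channel A

Channel A: With bottom width b = 4.98 m and side slope z = 1.9: A = (b + zy)y = (4.98 + 1.9×5.48)×5.48 = 84.35 m²; P = b + 2y√(1+z²) = 4.98 + 2×5.48×2.147 = 28.51 m. Hydraulic radius R = A/P = 84.35/28.51 = 2.958 m. Q_A = (1/0.015)·84.35·2.958^(2/3)·√0.0069 = 962.6 m³/s.
Channel B: With bottom width b = 3.54 m and side slope z = 3: A = (b + zy)y = (3.54 + 3×3.44)×3.44 = 47.68 m²; P = b + 2y√(1+z²) = 3.54 + 2×3.44×3.162 = 25.3 m. Hydraulic radius R = A/P = 47.68/25.3 = 1.885 m. Q_B = (1/0.015)·47.68·1.885^(2/3)·√0.0069 = 402.9 m³/s.
Q_A = 962.6 m³/s vs Q_B = 402.9 m³/s, so channel A carries more.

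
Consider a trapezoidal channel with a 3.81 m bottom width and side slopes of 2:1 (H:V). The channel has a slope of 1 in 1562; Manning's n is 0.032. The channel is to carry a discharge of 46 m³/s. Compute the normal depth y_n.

y_n = 3.48 m

Manning's equation rearranged: A R^(2/3) = nQ / (1·√S) = 0.032 × 46 / (√0.0006402) = 58.18.
Try y = 3.97 m: A R^(2/3) = 78.02 — high.
Try y = 2.95 m: A R^(2/3) = 40.56 — low.
Try y = 3.48 m: A R^(2/3) = 58.19 — ≈ 58.18.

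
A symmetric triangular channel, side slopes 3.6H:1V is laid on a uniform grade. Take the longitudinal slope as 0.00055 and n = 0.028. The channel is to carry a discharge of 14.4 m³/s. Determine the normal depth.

y_n = 2.16 m

Manning's equation rearranged: A R^(2/3) = nQ / (1·√S) = 0.028 × 14.4 / (√0.00055) = 17.19.
Trying y = 1.57 m: A R^(2/3) = 7.366 — too small.
Trying y = 2.34 m: A R^(2/3) = 21.35 — too large.
Trying y = 2.16 m: A R^(2/3) = 17.25 — matches.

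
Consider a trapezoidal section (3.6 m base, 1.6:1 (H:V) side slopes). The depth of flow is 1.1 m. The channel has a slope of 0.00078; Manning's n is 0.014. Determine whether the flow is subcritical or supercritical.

subcritical

With bottom width b = 3.6 m and side slope z = 1.6: A = (b + zy)y = (3.6 + 1.6×1.1)×1.1 = 5.896 m²; P = b + 2y√(1+z²) = 3.6 + 2×1.1×1.887 = 7.751 m.
Hydraulic radius R = A/P = 5.896/7.751 = 0.7607 m.
V = (1/n) R^(2/3) √S = (1/0.014) × 0.7607^(2/3) × √0.00078 = 1.662 m/s. Hydraulic depth D_h = A/T = 5.896/7.12 = 0.8281 m.
Froude number Fr = V/√(g·D_h) = 1.662/√(9.81×0.8281) = 0.583, which is less than 1, so the flow is subcritical.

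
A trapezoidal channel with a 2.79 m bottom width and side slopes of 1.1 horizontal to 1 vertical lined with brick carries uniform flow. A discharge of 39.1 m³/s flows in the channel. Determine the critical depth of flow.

At critical depth, Q² T / (g A³) = 1, i.e. A³/T = Q²/g = 39.1²/9.81 = 155.8.
Try y = 2.23 m: A³/T = 207.7 — over.
Try y = 2.07 m: A³/T = 157.1 — matches.

y_c = 2.07 m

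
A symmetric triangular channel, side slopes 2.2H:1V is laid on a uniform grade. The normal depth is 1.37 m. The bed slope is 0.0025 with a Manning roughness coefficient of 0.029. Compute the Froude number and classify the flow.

For a triangular section with side slope z = 2.2: A = zy² = 2.2×1.37² = 4.129 m²; P = 2y√(1+z²) = 2×1.37×2.417 = 6.622 m.
Hydraulic radius R = A/P = 4.129/6.622 = 0.6236 m.
V = (1/n) R^(2/3) √S = (1/0.029) × 0.6236^(2/3) × √0.0025 = 1.258 m/s. Hydraulic depth D_h = A/T = 4.129/6.028 = 0.685 m.
Froude number Fr = V/√(g·D_h) = 1.258/√(9.81×0.685) = 0.485, which is less than 1, so the flow is subcritical.

subcritical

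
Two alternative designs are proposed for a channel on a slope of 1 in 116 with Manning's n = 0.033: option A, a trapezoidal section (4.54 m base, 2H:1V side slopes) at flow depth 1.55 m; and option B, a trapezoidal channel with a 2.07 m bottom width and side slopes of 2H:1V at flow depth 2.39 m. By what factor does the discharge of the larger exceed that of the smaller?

Channel A: With bottom width b = 4.54 m and side slope z = 2: A = (b + zy)y = (4.54 + 2×1.55)×1.55 = 11.84 m²; P = b + 2y√(1+z²) = 4.54 + 2×1.55×2.236 = 11.47 m. Hydraulic radius R = A/P = 11.84/11.47 = 1.032 m. Q_A = (1/0.033)·11.84·1.032^(2/3)·√0.008621 = 34.03 m³/s.
Channel B: With bottom width b = 2.07 m and side slope z = 2: A = (b + zy)y = (2.07 + 2×2.39)×2.39 = 16.37 m²; P = b + 2y√(1+z²) = 2.07 + 2×2.39×2.236 = 12.76 m. Hydraulic radius R = A/P = 16.37/12.76 = 1.283 m. Q_B = (1/0.033)·16.37·1.283^(2/3)·√0.008621 = 54.39 m³/s.
The larger discharge is 54.39 m³/s and the smaller is 34.03 m³/s; the ratio is 1.6.

1.6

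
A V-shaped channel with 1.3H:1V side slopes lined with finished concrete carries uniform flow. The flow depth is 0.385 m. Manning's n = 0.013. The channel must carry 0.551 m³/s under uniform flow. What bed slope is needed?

For a triangular section with side slope z = 1.3: A = zy² = 1.3×0.385² = 0.1927 m²; P = 2y√(1+z²) = 2×0.385×1.64 = 1.263 m.
Hydraulic radius R = A/P = 0.1927/1.263 = 0.1526 m.
From Manning's equation, S = [nQ / (1 A R^(2/3))]² = [0.013 × 0.551 / (1 × 0.1927 × 0.1526^(2/3))]² = 0.0169.

S = 0.0169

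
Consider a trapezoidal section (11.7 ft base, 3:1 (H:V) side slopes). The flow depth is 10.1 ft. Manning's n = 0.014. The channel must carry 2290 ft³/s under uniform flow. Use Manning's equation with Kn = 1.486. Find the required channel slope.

S = 0.000259

With bottom width b = 11.7 ft and side slope z = 3: A = (b + zy)y = (11.7 + 3×10.1)×10.1 = 424.2 ft²; P = b + 2y√(1+z²) = 11.7 + 2×10.1×3.162 = 75.58 ft.
Hydraulic radius R = A/P = 424.2/75.58 = 5.613 ft.
From Manning's equation, S = [nQ / (1.486 A R^(2/3))]² = [0.014 × 2290 / (1.486 × 424.2 × 5.613^(2/3))]² = 0.000259.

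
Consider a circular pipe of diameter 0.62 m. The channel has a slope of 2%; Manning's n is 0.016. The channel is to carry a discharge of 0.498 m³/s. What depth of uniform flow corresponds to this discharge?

Manning's equation rearranged: A R^(2/3) = nQ / (1·√S) = 0.016 × 0.498 / (√0.02) = 0.05634.
At y = 0.46 m: A R^(2/3) = 0.07844 — too large.
At y = 0.309 m: A R^(2/3) = 0.04332 — too small.
At y = 0.363 m: A R^(2/3) = 0.05636 — matches.

y_n = 0.363 m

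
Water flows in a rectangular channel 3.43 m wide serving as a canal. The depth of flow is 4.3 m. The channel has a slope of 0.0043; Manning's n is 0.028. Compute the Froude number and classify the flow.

Flow area A = b·y = 3.43 × 4.3 = 14.75 m². Wetted perimeter P = b + 2y = 3.43 + 2×4.3 = 12.03 m.
Hydraulic radius R = A/P = 14.75/12.03 = 1.226 m.
V = (1/n) R^(2/3) √S = (1/0.028) × 1.226^(2/3) × √0.0043 = 2.683 m/s. Hydraulic depth D_h = A/T = 14.75/3.43 = 4.3 m.
Froude number Fr = V/√(g·D_h) = 2.683/√(9.81×4.3) = 0.413, which is less than 1, so the flow is subcritical.

subcritical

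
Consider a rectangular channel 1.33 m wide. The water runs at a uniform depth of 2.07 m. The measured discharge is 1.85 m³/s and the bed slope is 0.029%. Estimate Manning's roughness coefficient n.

Flow area A = b·y = 1.33 × 2.07 = 2.753 m². Wetted perimeter P = b + 2y = 1.33 + 2×2.07 = 5.47 m.
Hydraulic radius R = A/P = 2.753/5.47 = 0.5033 m.
Rearranging Manning's equation: n = (1/Q) A R^(2/3) S^(1/2) = (1/1.85) × 2.753 × 0.5033^(2/3) × √0.00029 = 0.016.

n = 0.016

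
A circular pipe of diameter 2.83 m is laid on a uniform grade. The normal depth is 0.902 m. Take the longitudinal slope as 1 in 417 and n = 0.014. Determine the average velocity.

V = 2.23 m/s

For a circular section of diameter D = 2.83 m at depth y = 0.902 m, the central angle is θ = 2 arccos(1 − 2y/D) = 2.4 rad. Then A = (D²/8)(θ − sin θ) = 1.726 m² and P = Dθ/2 = 3.395 m.
Hydraulic radius R = A/P = 1.726/3.395 = 0.5083 m.
From Manning's equation, V = (1/n) R^(2/3) S^(1/2) = (1/0.014) × 0.5083^(2/3) × 0.002398^(1/2) = 2.23 m/s.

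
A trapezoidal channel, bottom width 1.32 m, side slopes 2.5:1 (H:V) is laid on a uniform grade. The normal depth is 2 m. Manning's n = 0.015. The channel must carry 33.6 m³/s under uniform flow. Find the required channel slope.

S = 0.0015

With bottom width b = 1.32 m and side slope z = 2.5: A = (b + zy)y = (1.32 + 2.5×2)×2 = 12.64 m²; P = b + 2y√(1+z²) = 1.32 + 2×2×2.693 = 12.09 m.
Hydraulic radius R = A/P = 12.64/12.09 = 1.045 m.
From Manning's equation, S = [nQ / (1 A R^(2/3))]² = [0.015 × 33.6 / (1 × 12.64 × 1.045^(2/3))]² = 0.0015.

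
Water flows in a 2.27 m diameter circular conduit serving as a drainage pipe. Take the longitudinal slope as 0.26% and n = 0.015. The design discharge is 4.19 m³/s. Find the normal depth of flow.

y_n = 1.06 m

Manning's equation rearranged: A R^(2/3) = nQ / (1·√S) = 0.015 × 4.19 / (√0.0026) = 1.233.
At y = 1.32 m: A R^(2/3) = 1.776 — high.
At y = 1.06 m: A R^(2/3) = 1.233 — close enough.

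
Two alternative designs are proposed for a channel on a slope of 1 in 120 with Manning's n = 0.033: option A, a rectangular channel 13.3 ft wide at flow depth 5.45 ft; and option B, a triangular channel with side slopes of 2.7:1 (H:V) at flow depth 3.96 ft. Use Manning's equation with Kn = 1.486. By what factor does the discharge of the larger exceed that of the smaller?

Channel A: Flow area A = b·y = 13.3 × 5.45 = 72.48 ft². Wetted perimeter P = b + 2y = 13.3 + 2×5.45 = 24.2 ft. Hydraulic radius R = A/P = 72.48/24.2 = 2.995 ft. Q_A = (1.486/0.033)·72.48·2.995^(2/3)·√0.008333 = 619.1 ft³/s.
Channel B: For a triangular section with side slope z = 2.7: A = zy² = 2.7×3.96² = 42.34 ft²; P = 2y√(1+z²) = 2×3.96×2.879 = 22.8 ft. Hydraulic radius R = A/P = 42.34/22.8 = 1.857 ft. Q_B = (1.486/0.033)·42.34·1.857^(2/3)·√0.008333 = 262.9 ft³/s.
The larger discharge is 619.1 ft³/s and the smaller is 262.9 ft³/s; the ratio is 2.35.

2.35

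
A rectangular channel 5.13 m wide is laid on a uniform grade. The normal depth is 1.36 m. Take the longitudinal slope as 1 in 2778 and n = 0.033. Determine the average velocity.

Flow area A = b·y = 5.13 × 1.36 = 6.977 m². Wetted perimeter P = b + 2y = 5.13 + 2×1.36 = 7.85 m.
Hydraulic radius R = A/P = 6.977/7.85 = 0.8888 m.
From Manning's equation, V = (1/n) R^(2/3) S^(1/2) = (1/0.033) × 0.8888^(2/3) × 0.00036^(1/2) = 0.531 m/s.

V = 0.531 m/s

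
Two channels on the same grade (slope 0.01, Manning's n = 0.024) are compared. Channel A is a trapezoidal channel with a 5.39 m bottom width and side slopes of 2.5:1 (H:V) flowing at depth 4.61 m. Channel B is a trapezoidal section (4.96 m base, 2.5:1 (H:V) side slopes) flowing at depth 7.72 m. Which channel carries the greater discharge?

channel B

Channel A: With bottom width b = 5.39 m and side slope z = 2.5: A = (b + zy)y = (5.39 + 2.5×4.61)×4.61 = 77.98 m²; P = b + 2y√(1+z²) = 5.39 + 2×4.61×2.693 = 30.22 m. Hydraulic radius R = A/P = 77.98/30.22 = 2.581 m. Q_A = (1/0.024)·77.98·2.581^(2/3)·√0.01 = 611.3 m³/s.
Channel B: With bottom width b = 4.96 m and side slope z = 2.5: A = (b + zy)y = (4.96 + 2.5×7.72)×7.72 = 187.3 m²; P = b + 2y√(1+z²) = 4.96 + 2×7.72×2.693 = 46.53 m. Hydraulic radius R = A/P = 187.3/46.53 = 4.025 m. Q_B = (1/0.024)·187.3·4.025^(2/3)·√0.01 = 1975 m³/s.
Q_A = 611.3 m³/s vs Q_B = 1975 m³/s, so channel B carries more.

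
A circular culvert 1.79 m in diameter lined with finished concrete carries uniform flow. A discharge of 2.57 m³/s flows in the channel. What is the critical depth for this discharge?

At critical depth, Q² T / (g A³) = 1, i.e. A³/T = Q²/g = 2.57²/9.81 = 0.6733.
Trying y = 0.64 m: A³/T = 0.3075 — low.
Trying y = 0.785 m: A³/T = 0.674 — close enough.

y_c = 0.785 m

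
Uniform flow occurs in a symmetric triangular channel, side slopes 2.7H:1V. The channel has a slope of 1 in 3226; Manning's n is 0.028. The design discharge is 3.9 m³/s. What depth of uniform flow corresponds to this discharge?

Manning's equation rearranged: A R^(2/3) = nQ / (1·√S) = 0.028 × 3.9 / (√0.00031) = 6.202.
Try y = 2.02 m: A R^(2/3) = 10.63 — too large.
Try y = 1.65 m: A R^(2/3) = 6.195 — close enough.

y_n = 1.65 m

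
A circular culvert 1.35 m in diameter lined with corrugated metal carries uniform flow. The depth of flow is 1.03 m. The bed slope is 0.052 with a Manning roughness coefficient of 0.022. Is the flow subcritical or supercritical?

supercritical

For a circular section of diameter D = 1.35 m at depth y = 1.03 m, the central angle is θ = 2 arccos(1 − 2y/D) = 4.249 rad. Then A = (D²/8)(θ − sin θ) = 1.172 m² and P = Dθ/2 = 2.868 m.
Hydraulic radius R = A/P = 1.172/2.868 = 0.4086 m.
V = (1/n) R^(2/3) √S = (1/0.022) × 0.4086^(2/3) × √0.052 = 5.707 m/s. Hydraulic depth D_h = A/T = 1.172/1.148 = 1.021 m.
Froude number Fr = V/√(g·D_h) = 5.707/√(9.81×1.021) = 1.8, which is greater than 1, so the flow is supercritical.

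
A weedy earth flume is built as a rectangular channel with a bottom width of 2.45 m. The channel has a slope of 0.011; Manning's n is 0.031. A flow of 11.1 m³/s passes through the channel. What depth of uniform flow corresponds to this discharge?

Manning's equation rearranged: A R^(2/3) = nQ / (1·√S) = 0.031 × 11.1 / (√0.011) = 3.281.
Trying y = 1.4 m: A R^(2/3) = 2.583 — too small.
Trying y = 1.84 m: A R^(2/3) = 3.673 — too large.
Trying y = 1.68 m: A R^(2/3) = 3.271 — ≈ 3.281.

y_n = 1.68 m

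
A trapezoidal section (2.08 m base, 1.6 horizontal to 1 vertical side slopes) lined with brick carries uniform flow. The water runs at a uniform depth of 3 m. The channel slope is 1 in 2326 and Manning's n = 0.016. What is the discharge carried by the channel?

With bottom width b = 2.08 m and side slope z = 1.6: A = (b + zy)y = (2.08 + 1.6×3)×3 = 20.64 m²; P = b + 2y√(1+z²) = 2.08 + 2×3×1.887 = 13.4 m.
Hydraulic radius R = A/P = 20.64/13.4 = 1.54 m.
Manning's equation: Q = (1/n) A R^(2/3) S^(1/2) = (1/0.016) × 20.64 × 1.54^(2/3) × 0.0004299^(1/2) = 35.7 m³/s.

Q = 35.7 m³/s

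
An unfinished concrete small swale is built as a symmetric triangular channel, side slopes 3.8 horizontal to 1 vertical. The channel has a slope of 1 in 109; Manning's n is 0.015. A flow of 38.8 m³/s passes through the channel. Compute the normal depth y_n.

Manning's equation rearranged: A R^(2/3) = nQ / (1·√S) = 0.015 × 38.8 / (√0.009174) = 6.076.
Try y = 1.6 m: A R^(2/3) = 8.198 — over.
Try y = 1.18 m: A R^(2/3) = 3.64 — short.
Try y = 1.43 m: A R^(2/3) = 6.076 — matches.

y_n = 1.43 m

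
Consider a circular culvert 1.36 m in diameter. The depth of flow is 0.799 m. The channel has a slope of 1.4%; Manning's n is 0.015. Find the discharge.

Q = 3.63 m³/s

For a circular section of diameter D = 1.36 m at depth y = 0.799 m, the central angle is θ = 2 arccos(1 − 2y/D) = 3.493 rad. Then A = (D²/8)(θ − sin θ) = 0.8873 m² and P = Dθ/2 = 2.376 m.
Hydraulic radius R = A/P = 0.8873/2.376 = 0.3735 m.
Manning's equation: Q = (1/n) A R^(2/3) S^(1/2) = (1/0.015) × 0.8873 × 0.3735^(2/3) × 0.014^(1/2) = 3.63 m³/s.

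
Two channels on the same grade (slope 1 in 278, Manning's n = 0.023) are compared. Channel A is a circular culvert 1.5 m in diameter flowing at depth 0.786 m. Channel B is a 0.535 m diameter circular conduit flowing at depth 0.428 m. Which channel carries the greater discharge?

Channel A: For a circular section of diameter D = 1.5 m at depth y = 0.786 m, the central angle is θ = 2 arccos(1 − 2y/D) = 3.238 rad. Then A = (D²/8)(θ − sin θ) = 0.9376 m² and P = Dθ/2 = 2.428 m. Hydraulic radius R = A/P = 0.9376/2.428 = 0.3861 m. Q_A = (1/0.023)·0.9376·0.3861^(2/3)·√0.003597 = 1.296 m³/s.
Channel B: For a circular section of diameter D = 0.535 m at depth y = 0.428 m, the central angle is θ = 2 arccos(1 − 2y/D) = 4.429 rad. Then A = (D²/8)(θ − sin θ) = 0.1928 m² and P = Dθ/2 = 1.185 m. Hydraulic radius R = A/P = 0.1928/1.185 = 0.1627 m. Q_B = (1/0.023)·0.1928·0.1627^(2/3)·√0.003597 = 0.1499 m³/s.
Q_A = 1.296 m³/s vs Q_B = 0.1499 m³/s, so channel A carries more.

channel A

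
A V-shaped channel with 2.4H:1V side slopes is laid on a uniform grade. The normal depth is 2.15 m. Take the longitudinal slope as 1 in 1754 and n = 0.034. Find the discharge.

For a triangular section with side slope z = 2.4: A = zy² = 2.4×2.15² = 11.09 m²; P = 2y√(1+z²) = 2×2.15×2.6 = 11.18 m.
Hydraulic radius R = A/P = 11.09/11.18 = 0.9923 m.
Manning's equation: Q = (1/n) A R^(2/3) S^(1/2) = (1/0.034) × 11.09 × 0.9923^(2/3) × 0.0005701^(1/2) = 7.75 m³/s.

Q = 7.75 m³/s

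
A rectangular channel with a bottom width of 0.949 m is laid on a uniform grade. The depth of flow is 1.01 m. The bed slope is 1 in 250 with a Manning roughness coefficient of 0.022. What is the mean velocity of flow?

V = 1.35 m/s

Flow area A = b·y = 0.949 × 1.01 = 0.9585 m². Wetted perimeter P = b + 2y = 0.949 + 2×1.01 = 2.969 m.
Hydraulic radius R = A/P = 0.9585/2.969 = 0.3228 m.
From Manning's equation, V = (1/n) R^(2/3) S^(1/2) = (1/0.022) × 0.3228^(2/3) × 0.004^(1/2) = 1.35 m/s.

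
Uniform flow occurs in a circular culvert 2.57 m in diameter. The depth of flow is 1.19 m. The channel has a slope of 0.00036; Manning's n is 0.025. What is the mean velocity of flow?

V = 0.546 m/s

For a circular section of diameter D = 2.57 m at depth y = 1.19 m, the central angle is θ = 2 arccos(1 − 2y/D) = 2.994 rad. Then A = (D²/8)(θ − sin θ) = 2.35 m² and P = Dθ/2 = 3.847 m.
Hydraulic radius R = A/P = 2.35/3.847 = 0.6109 m.
From Manning's equation, V = (1/n) R^(2/3) S^(1/2) = (1/0.025) × 0.6109^(2/3) × 0.00036^(1/2) = 0.546 m/s.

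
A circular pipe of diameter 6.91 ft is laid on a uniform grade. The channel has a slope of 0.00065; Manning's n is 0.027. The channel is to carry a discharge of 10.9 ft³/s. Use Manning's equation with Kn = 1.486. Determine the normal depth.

y_n = 1.77 ft

Manning's equation rearranged: A R^(2/3) = nQ / (1.486·√S) = 0.027 × 10.9 / (1.486 × √0.00065) = 7.768.
At y = 1.27 ft: A R^(2/3) = 3.982 — low.
At y = 2.15 ft: A R^(2/3) = 11.34 — high.
At y = 1.77 ft: A R^(2/3) = 7.76 — ≈ 7.768.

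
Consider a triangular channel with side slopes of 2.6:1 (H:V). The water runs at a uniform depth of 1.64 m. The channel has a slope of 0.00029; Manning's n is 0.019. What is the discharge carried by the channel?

Q = 5.24 m³/s

For a triangular section with side slope z = 2.6: A = zy² = 2.6×1.64² = 6.993 m²; P = 2y√(1+z²) = 2×1.64×2.786 = 9.137 m.
Hydraulic radius R = A/P = 6.993/9.137 = 0.7653 m.
Manning's equation: Q = (1/n) A R^(2/3) S^(1/2) = (1/0.019) × 6.993 × 0.7653^(2/3) × 0.00029^(1/2) = 5.24 m³/s.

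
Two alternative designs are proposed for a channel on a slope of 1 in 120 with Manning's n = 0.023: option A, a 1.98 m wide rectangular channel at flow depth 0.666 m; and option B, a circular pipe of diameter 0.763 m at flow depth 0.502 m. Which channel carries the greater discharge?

channel A

Channel A: Flow area A = b·y = 1.98 × 0.666 = 1.319 m². Wetted perimeter P = b + 2y = 1.98 + 2×0.666 = 3.312 m. Hydraulic radius R = A/P = 1.319/3.312 = 0.3982 m. Q_A = (1/0.023)·1.319·0.3982^(2/3)·√0.008333 = 2.833 m³/s.
Channel B: For a circular section of diameter D = 0.763 m at depth y = 0.502 m, the central angle is θ = 2 arccos(1 − 2y/D) = 3.784 rad. Then A = (D²/8)(θ − sin θ) = 0.319 m² and P = Dθ/2 = 1.444 m. Hydraulic radius R = A/P = 0.319/1.444 = 0.221 m. Q_B = (1/0.023)·0.319·0.221^(2/3)·√0.008333 = 0.4628 m³/s.
Q_A = 2.833 m³/s vs Q_B = 0.4628 m³/s, so channel A carries more.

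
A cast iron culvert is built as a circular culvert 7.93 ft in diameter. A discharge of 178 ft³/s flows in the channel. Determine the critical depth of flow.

y_c = 3.34 ft

At critical depth, Q² T / (g A³) = 1, i.e. A³/T = Q²/g = 178²/32.2 = 984.
Try y = 4.09 ft: A³/T = 2138 — high.
Try y = 2.53 ft: A³/T = 337.9 — low.
Try y = 3.34 ft: A³/T = 985.1 — ≈ 984.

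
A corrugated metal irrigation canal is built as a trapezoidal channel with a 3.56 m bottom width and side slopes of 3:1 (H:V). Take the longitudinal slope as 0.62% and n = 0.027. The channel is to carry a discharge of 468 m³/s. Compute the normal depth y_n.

y_n = 4.8 m

Manning's equation rearranged: A R^(2/3) = nQ / (1·√S) = 0.027 × 468 / (√0.0062) = 160.5.
Try y = 5.45 m: A R^(2/3) = 218.3 — high.
Try y = 3.44 m: A R^(2/3) = 72.89 — low.
Try y = 4.8 m: A R^(2/3) = 160.6 — close enough.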